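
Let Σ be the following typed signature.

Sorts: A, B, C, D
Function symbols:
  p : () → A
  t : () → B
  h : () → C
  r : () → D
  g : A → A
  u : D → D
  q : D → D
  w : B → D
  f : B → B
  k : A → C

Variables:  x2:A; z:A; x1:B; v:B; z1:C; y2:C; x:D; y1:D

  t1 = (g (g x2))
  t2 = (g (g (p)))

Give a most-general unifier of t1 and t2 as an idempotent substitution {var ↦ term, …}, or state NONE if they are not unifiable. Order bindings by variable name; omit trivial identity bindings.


{x2 ↦ (p)}


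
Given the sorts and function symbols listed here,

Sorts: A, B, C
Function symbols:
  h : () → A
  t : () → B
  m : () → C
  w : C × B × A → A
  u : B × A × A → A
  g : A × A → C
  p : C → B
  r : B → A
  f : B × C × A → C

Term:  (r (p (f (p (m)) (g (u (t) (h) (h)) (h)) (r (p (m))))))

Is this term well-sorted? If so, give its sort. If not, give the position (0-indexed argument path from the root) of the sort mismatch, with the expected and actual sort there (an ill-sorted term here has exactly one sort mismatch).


        (m) : C
      (p (m)) : B
          (t) : B
          (h) : A
          (h) : A
        (u (t) (h) (h)) : A
        (h) : A
      (g (u (t) (h) (h)) (h)) : C
          (m) : C
        (p (m)) : B
      (r (p (m))) : A
    (f (p (m)) (g (u (t) (h) (h)) (h)) (r (p (m)))) : C
  (p (f (p (m)) (g (u (t) (h) (h)) (h)) (r (p (m))))) : B
(r (p (f (p (m)) (g (u (t) (h) (h)) (h)) (r (p (m)))))) : A

well-sorted; sort = A


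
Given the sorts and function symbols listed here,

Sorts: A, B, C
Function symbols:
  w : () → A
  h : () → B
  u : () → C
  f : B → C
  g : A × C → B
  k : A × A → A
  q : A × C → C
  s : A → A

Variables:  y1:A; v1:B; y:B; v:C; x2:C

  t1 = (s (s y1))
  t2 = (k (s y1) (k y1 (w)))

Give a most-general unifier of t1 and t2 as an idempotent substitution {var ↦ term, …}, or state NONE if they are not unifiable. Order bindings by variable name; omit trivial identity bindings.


NONE (not unifiable)

head clash or occurs-check failure — not unifiable


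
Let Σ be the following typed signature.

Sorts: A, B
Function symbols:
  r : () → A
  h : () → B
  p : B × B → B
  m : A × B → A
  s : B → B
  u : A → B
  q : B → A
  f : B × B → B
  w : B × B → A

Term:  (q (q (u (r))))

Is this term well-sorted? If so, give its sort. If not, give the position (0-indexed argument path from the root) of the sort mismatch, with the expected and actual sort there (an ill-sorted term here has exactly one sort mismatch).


      (r) : A
    (u (r)) : B
  (q (u (r))) : A
(q (q (u (r)))) : ✗ arg 0 at [0] has sort A, expected B

ill-sorted at position [0]: expected B, got A


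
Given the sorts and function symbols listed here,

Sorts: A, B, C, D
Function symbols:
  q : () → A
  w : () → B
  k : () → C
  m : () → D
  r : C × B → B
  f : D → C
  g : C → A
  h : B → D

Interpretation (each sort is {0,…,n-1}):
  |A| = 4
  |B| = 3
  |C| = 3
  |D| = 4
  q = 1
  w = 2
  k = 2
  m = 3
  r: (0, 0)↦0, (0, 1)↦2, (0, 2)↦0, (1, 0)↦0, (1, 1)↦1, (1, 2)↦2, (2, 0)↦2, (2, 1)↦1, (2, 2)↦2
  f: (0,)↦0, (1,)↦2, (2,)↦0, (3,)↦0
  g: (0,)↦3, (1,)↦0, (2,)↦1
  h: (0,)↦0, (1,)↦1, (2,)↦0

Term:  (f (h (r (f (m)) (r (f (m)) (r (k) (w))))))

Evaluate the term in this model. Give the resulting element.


  m = 3
  (f (m)) = f(3,) = 0
  m = 3
  (f (m)) = f(3,) = 0
  k = 2
  w = 2
  (r (k) (w)) = r(2, 2) = 2
  (r (f (m)) (r (k) (w))) = r(0, 2) = 0
  (r (f (m)) (r (f (m)) (r (k) (w)))) = r(0, 0) = 0
  (h (r (f (m)) (r (f (m)) (r (k) (w))))) = h(0,) = 0
  (f (h (r (f (m)) (r (f (m)) (r (k) (w)))))) = f(0,) = 0

value = 0


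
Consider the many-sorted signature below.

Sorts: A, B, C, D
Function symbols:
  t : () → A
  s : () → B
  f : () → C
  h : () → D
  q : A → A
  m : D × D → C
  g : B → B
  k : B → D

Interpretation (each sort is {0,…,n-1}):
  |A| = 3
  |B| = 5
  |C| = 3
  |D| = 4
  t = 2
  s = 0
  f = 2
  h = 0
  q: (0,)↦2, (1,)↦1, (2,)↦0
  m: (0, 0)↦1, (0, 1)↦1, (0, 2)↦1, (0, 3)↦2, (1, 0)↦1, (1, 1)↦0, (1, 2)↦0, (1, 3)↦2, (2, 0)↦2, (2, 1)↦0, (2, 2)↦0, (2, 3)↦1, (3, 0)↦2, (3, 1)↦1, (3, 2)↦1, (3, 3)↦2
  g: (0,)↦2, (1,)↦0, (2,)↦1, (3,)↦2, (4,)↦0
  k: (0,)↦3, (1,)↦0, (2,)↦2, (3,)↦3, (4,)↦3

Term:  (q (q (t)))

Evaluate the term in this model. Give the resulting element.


value = 2

  t = 2
  (q (t)) = q(2,) = 0
  (q (q (t))) = q(0,) = 2


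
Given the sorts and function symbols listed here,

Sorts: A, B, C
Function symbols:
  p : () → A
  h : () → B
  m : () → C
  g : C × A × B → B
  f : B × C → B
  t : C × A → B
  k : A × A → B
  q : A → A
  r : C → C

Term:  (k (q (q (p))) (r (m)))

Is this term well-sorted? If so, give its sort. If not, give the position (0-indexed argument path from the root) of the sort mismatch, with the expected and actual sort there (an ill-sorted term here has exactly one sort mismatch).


      (p) : A
    (q (p)) : A
  (q (q (p))) : A
    (m) : C
  (r (m)) : C
(k (q (q (p))) (r (m))) : ✗ arg 1 at [1] has sort C, expected A

ill-sorted at position [1]: expected A, got C


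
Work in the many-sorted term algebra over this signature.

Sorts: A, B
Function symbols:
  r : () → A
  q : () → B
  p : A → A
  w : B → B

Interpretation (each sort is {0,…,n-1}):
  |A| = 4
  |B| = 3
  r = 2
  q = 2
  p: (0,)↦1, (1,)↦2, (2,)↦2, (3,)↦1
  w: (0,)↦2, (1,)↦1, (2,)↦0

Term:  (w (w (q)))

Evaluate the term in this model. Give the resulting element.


  q = 2
  (w (q)) = w(2,) = 0
  (w (w (q))) = w(0,) = 2

value = 2


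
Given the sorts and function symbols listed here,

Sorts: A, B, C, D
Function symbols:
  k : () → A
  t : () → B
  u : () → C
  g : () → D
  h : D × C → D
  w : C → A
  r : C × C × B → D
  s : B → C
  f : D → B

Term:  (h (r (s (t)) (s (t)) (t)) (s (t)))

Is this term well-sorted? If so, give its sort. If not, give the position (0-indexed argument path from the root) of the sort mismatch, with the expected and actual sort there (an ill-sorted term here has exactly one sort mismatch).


well-sorted; sort = D

      (t) : B
    (s (t)) : C
      (t) : B
    (s (t)) : C
    (t) : B
  (r (s (t)) (s (t)) (t)) : D
    (t) : B
  (s (t)) : C
(h (r (s (t)) (s (t)) (t)) (s (t))) : D


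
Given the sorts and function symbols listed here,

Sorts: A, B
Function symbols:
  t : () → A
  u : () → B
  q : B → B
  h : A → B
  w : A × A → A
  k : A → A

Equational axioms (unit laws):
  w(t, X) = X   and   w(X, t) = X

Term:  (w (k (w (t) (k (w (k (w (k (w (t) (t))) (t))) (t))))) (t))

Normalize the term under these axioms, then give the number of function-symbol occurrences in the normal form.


1. (w (k (w (t) (k (w (k (w (k (w (t) (t))) (t))) (t))))) (t))  →  (k (w (t) (k (w (k (w (k (w (t) (t))) (t))) (t)))))
2. (k (w (t) (k (w (k (w (k (w (t) (t))) (t))) (t)))))  →  (k (k (w (k (w (k (w (t) (t))) (t))) (t))))
3. (k (k (w (k (w (k (w (t) (t))) (t))) (t))))  →  (k (k (k (w (k (w (t) (t))) (t)))))
4. (k (k (k (w (k (w (t) (t))) (t)))))  →  (k (k (k (k (w (t) (t))))))
5. (k (k (k (k (w (t) (t))))))  →  (k (k (k (k (t)))))
normal form: (k (k (k (k (t)))))

size = 5


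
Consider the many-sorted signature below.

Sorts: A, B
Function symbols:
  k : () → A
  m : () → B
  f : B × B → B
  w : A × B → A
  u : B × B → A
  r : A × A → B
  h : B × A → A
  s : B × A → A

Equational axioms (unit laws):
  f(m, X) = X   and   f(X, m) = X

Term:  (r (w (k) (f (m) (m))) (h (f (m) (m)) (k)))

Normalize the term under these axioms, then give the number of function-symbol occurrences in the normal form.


1. (r (w (k) (f (m) (m))) (h (f (m) (m)) (k)))  →  (r (w (k) (m)) (h (f (m) (m)) (k)))
2. (r (w (k) (m)) (h (f (m) (m)) (k)))  →  (r (w (k) (m)) (h (m) (k)))
normal form: (r (w (k) (m)) (h (m) (k)))

size = 7


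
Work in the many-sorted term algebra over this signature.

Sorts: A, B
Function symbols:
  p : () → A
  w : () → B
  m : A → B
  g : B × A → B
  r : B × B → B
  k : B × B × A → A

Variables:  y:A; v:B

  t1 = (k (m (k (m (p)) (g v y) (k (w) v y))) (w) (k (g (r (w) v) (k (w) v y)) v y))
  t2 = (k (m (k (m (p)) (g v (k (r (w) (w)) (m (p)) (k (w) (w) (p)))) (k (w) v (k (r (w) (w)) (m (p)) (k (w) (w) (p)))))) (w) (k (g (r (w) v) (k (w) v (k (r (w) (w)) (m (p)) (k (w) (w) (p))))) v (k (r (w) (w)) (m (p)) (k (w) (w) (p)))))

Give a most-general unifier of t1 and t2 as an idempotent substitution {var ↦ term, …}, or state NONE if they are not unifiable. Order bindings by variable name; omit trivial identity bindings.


{y ↦ (k (r (w) (w)) (m (p)) (k (w) (w) (p)))}


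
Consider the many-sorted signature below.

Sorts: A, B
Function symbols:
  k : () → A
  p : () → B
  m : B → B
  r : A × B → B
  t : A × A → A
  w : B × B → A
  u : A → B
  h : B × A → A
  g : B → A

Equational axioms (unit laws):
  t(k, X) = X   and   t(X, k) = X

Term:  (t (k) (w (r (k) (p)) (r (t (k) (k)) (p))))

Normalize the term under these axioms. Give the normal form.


normal form = (w (r (k) (p)) (r (k) (p)))

1. (t (k) (w (r (k) (p)) (r (t (k) (k)) (p))))  →  (w (r (k) (p)) (r (t (k) (k)) (p)))
2. (w (r (k) (p)) (r (t (k) (k)) (p)))  →  (w (r (k) (p)) (r (k) (p)))


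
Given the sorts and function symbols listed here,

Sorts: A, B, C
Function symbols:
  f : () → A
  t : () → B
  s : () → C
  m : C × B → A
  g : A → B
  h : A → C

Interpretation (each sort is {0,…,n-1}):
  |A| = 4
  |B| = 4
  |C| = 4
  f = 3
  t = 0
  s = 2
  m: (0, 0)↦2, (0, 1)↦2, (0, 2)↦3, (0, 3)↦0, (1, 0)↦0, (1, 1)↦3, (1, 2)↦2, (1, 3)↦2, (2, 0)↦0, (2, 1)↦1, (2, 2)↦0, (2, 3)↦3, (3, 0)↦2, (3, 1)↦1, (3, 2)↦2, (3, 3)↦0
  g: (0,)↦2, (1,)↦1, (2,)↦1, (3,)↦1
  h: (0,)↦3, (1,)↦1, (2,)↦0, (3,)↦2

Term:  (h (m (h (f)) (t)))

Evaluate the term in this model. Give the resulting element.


  f = 3
  (h (f)) = h(3,) = 2
  t = 0
  (m (h (f)) (t)) = m(2, 0) = 0
  (h (m (h (f)) (t))) = h(0,) = 3

value = 3


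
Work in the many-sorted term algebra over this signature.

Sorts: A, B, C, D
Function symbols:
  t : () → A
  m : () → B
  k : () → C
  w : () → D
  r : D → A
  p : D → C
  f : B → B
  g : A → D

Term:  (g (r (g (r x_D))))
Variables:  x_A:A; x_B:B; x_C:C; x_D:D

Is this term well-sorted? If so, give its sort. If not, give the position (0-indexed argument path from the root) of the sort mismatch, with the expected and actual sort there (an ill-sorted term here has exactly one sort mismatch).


        x_D : D
      (r x_D) : A
    (g (r x_D)) : D
  (r (g (r x_D))) : A
(g (r (g (r x_D)))) : D

well-sorted; sort = D


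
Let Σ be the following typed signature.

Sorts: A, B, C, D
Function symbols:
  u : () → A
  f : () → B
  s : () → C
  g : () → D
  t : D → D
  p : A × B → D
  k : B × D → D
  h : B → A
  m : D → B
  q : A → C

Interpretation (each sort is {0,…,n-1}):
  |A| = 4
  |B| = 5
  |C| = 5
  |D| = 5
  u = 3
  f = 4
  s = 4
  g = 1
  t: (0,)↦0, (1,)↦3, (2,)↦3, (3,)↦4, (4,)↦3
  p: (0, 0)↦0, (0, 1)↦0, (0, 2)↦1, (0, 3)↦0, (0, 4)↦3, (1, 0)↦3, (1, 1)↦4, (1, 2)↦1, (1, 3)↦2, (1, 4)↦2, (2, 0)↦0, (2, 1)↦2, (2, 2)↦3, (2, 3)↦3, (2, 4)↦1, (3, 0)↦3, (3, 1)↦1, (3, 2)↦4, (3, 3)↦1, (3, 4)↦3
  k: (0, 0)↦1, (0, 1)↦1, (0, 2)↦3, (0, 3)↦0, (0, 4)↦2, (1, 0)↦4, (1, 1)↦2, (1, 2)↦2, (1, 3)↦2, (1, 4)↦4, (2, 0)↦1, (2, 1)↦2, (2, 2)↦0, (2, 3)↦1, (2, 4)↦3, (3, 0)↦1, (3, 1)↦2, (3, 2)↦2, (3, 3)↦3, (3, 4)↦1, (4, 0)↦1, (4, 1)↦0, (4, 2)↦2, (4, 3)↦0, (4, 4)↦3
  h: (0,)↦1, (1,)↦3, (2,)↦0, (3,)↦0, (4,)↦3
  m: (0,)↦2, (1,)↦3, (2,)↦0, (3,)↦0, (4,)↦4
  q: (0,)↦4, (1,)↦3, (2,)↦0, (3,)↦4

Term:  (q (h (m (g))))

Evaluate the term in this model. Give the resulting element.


value = 4

  g = 1
  (m (g)) = m(1,) = 3
  (h (m (g))) = h(3,) = 0
  (q (h (m (g)))) = q(0,) = 4


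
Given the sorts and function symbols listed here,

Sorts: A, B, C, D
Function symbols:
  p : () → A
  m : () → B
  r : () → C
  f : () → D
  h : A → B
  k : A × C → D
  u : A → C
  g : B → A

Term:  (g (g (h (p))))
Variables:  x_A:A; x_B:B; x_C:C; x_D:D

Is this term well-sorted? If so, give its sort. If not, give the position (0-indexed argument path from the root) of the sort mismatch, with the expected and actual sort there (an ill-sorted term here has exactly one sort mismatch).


      (p) : A
    (h (p)) : B
  (g (h (p))) : A
(g (g (h (p)))) : ✗ arg 0 at [0] has sort A, expected B

ill-sorted at position [0]: expected B, got A


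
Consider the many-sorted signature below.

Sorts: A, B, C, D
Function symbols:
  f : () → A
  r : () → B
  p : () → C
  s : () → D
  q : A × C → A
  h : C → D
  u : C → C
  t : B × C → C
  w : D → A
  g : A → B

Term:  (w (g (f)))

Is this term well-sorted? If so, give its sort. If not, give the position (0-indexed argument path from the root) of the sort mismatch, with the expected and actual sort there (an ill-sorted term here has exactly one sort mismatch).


    (f) : A
  (g (f)) : B
(w (g (f))) : ✗ arg 0 at [0] has sort B, expected D

ill-sorted at position [0]: expected D, got B


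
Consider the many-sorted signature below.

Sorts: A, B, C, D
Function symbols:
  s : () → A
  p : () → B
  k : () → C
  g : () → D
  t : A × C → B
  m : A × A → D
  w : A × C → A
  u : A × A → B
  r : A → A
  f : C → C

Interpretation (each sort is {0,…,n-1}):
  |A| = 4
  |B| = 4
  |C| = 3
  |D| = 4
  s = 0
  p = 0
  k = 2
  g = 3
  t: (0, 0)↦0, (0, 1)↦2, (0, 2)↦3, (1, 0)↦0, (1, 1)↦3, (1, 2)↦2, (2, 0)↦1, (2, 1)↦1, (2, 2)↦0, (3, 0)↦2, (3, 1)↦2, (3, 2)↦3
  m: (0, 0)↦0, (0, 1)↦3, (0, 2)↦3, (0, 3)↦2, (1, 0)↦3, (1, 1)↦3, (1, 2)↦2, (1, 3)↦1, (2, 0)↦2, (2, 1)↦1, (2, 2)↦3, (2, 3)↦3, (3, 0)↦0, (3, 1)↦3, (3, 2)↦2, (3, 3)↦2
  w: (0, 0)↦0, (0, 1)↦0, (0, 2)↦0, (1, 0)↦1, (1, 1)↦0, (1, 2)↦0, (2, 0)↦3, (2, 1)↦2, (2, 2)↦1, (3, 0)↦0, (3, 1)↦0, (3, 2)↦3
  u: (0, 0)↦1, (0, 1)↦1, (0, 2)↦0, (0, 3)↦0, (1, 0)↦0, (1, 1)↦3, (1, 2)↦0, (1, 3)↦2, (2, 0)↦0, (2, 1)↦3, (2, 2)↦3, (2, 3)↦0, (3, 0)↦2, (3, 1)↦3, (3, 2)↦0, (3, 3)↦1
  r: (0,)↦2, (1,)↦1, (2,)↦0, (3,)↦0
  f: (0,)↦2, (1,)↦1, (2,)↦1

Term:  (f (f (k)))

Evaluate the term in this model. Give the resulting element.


  k = 2
  (f (k)) = f(2,) = 1
  (f (f (k))) = f(1,) = 1

value = 1


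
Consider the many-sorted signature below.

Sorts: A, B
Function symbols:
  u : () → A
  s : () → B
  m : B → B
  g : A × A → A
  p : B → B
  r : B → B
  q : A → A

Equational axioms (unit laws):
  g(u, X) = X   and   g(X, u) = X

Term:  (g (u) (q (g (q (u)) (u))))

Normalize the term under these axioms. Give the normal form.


normal form = (q (q (u)))

1. (g (u) (q (g (q (u)) (u))))  →  (q (g (q (u)) (u)))
2. (q (g (q (u)) (u)))  →  (q (q (u)))


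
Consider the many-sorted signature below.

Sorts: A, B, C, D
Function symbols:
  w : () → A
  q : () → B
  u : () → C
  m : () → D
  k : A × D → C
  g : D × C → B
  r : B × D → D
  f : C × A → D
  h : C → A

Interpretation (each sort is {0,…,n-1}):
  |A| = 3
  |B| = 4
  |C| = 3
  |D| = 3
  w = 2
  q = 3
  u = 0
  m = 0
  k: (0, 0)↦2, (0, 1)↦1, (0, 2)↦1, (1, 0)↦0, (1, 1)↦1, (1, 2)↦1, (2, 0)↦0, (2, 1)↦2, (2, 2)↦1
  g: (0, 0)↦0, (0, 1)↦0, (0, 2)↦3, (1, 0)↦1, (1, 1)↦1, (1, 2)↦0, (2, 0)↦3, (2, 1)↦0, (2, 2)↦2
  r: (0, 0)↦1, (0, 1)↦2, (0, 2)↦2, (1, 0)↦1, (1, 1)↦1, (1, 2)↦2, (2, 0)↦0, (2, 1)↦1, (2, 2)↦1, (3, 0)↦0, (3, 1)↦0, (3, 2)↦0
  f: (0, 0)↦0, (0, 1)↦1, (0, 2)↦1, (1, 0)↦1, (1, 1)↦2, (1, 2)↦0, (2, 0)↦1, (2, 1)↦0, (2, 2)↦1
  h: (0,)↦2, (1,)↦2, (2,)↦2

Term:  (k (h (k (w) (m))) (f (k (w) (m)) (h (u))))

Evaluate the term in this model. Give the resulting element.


value = 2

  w = 2
  m = 0
  (k (w) (m)) = k(2, 0) = 0
  (h (k (w) (m))) = h(0,) = 2
  w = 2
  m = 0
  (k (w) (m)) = k(2, 0) = 0
  u = 0
  (h (u)) = h(0,) = 2
  (f (k (w) (m)) (h (u))) = f(0, 2) = 1
  (k (h (k (w) (m))) (f (k (w) (m)) (h (u)))) = k(2, 1) = 2


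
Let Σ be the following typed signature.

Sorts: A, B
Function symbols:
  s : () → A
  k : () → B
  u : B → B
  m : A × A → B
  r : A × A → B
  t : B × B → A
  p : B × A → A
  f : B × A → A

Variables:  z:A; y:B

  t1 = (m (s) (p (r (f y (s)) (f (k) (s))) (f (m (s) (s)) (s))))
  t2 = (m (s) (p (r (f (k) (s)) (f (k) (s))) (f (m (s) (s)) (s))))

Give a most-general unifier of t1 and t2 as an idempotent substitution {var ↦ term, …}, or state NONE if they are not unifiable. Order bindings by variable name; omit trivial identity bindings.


{y ↦ (k)}


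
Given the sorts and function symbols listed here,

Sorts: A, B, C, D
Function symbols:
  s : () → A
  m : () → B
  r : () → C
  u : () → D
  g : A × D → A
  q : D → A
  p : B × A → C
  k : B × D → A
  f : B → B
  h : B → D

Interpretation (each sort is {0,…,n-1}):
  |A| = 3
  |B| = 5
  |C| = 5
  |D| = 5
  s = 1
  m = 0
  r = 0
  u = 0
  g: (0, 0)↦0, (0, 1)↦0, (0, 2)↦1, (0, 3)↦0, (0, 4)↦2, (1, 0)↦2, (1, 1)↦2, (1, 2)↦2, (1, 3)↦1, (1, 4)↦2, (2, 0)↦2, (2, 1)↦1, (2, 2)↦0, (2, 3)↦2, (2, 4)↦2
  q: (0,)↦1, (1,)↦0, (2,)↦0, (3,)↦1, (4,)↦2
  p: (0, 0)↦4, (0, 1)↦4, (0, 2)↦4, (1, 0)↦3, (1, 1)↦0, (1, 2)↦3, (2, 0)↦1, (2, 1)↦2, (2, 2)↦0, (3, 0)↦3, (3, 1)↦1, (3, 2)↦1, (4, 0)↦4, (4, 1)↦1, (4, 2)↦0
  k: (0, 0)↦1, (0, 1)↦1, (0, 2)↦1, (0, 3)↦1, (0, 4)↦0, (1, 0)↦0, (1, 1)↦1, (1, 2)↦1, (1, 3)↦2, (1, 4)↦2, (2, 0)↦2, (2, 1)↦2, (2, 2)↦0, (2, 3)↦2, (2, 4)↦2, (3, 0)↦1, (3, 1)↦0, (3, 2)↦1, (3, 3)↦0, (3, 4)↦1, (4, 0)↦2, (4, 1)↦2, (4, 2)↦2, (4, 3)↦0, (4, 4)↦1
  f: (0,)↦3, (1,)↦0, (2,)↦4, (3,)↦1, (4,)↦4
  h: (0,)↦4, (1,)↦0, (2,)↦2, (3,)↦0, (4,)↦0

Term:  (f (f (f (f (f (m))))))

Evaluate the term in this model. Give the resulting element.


value = 1

  m = 0
  (f (m)) = f(0,) = 3
  (f (f (m))) = f(3,) = 1
  (f (f (f (m)))) = f(1,) = 0
  (f (f (f (f (m))))) = f(0,) = 3
  (f (f (f (f (f (m)))))) = f(3,) = 1


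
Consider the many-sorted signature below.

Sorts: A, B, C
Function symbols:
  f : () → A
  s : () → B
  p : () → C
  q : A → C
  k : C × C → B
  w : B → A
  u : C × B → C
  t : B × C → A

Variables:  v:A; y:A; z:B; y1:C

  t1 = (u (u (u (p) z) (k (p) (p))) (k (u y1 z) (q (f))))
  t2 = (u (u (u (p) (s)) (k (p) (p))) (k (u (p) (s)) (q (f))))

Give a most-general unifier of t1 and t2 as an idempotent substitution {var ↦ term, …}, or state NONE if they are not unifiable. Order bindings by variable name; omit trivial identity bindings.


{y1 ↦ (p), z ↦ (s)}


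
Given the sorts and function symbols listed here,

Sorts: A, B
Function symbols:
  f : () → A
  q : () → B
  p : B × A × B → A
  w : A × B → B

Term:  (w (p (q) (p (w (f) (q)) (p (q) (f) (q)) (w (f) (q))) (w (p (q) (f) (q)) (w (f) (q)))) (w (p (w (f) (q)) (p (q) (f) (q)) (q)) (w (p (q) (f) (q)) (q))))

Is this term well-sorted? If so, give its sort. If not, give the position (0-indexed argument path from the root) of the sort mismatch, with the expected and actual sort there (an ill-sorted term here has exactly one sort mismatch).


well-sorted; sort = B

    (q) : B
        (f) : A
        (q) : B
      (w (f) (q)) : B
        (q) : B
        (f) : A
        (q) : B
      (p (q) (f) (q)) : A
        (f) : A
        (q) : B
      (w (f) (q)) : B
    (p (w (f) (q)) (p (q) (f) (q)) (w (f) (q))) : A
        (q) : B
        (f) : A
        (q) : B
      (p (q) (f) (q)) : A
        (f) : A
        (q) : B
      (w (f) (q)) : B
    (w (p (q) (f) (q)) (w (f) (q))) : B
  (p (q) (p (w (f) (q)) (p (q) (f) (q)) (w (f) (q))) (w (p (q) (f) (q)) (w (f) (q)))) : A
        (f) : A
        (q) : B
      (w (f) (q)) : B
        (q) : B
        (f) : A
        (q) : B
      (p (q) (f) (q)) : A
      (q) : B
    (p (w (f) (q)) (p (q) (f) (q)) (q)) : A
        (q) : B
        (f) : A
        (q) : B
      (p (q) (f) (q)) : A
      (q) : B
    (w (p (q) (f) (q)) (q)) : B
  (w (p (w (f) (q)) (p (q) (f) (q)) (q)) (w (p (q) (f) (q)) (q))) : B
(w (p (q) (p (w (f) (q)) (p (q) (f) (q)) (w (f) (q))) (w (p (q) (f) (q)) (w (f) (q)))) (w (p (w (f) (q)) (p (q) (f) (q)) (q)) (w (p (q) (f) (q)) (q)))) : B


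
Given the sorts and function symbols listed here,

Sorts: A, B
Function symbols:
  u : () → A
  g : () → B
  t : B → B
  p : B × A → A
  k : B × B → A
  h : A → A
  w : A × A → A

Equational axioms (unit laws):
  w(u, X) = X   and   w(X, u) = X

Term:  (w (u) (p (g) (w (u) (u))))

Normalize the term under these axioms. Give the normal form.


1. (w (u) (p (g) (w (u) (u))))  →  (p (g) (w (u) (u)))
2. (p (g) (w (u) (u)))  →  (p (g) (u))

normal form = (p (g) (u))


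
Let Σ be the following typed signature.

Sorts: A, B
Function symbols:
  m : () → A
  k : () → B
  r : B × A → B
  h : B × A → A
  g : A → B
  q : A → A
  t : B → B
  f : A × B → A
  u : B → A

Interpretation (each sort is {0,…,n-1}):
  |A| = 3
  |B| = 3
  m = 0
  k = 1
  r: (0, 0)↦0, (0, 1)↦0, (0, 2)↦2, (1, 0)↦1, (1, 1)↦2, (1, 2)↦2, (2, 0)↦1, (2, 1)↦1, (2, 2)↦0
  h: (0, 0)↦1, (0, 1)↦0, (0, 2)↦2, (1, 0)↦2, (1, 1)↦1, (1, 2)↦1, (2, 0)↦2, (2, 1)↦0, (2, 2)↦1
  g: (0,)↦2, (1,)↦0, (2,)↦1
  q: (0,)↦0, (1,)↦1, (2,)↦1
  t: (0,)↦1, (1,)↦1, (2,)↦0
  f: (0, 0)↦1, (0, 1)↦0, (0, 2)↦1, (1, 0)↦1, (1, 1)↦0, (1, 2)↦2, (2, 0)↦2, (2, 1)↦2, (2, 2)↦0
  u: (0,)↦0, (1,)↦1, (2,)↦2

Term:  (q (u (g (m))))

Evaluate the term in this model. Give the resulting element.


  m = 0
  (g (m)) = g(0,) = 2
  (u (g (m))) = u(2,) = 2
  (q (u (g (m)))) = q(2,) = 1

value = 1


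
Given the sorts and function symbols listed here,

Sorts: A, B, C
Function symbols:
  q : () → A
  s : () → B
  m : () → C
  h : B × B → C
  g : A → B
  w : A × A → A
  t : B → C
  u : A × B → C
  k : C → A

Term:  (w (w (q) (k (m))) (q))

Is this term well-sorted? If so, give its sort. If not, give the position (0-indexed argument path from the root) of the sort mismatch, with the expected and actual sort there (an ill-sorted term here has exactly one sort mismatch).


well-sorted; sort = A

    (q) : A
      (m) : C
    (k (m)) : A
  (w (q) (k (m))) : A
  (q) : A
(w (w (q) (k (m))) (q)) : A


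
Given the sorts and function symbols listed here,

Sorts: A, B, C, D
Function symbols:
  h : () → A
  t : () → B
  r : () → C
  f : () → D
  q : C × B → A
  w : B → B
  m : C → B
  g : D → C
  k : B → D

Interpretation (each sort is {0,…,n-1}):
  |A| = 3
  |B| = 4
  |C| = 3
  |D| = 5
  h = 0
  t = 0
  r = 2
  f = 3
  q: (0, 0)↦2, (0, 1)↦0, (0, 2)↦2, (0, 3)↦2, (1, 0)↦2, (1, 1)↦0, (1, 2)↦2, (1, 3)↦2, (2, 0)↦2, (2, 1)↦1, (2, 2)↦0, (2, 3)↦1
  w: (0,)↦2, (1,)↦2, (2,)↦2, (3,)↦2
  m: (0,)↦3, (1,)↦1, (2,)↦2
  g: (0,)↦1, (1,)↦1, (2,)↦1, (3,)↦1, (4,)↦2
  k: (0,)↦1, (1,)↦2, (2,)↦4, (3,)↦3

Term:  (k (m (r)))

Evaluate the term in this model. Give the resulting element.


  r = 2
  (m (r)) = m(2,) = 2
  (k (m (r))) = k(2,) = 4

value = 4


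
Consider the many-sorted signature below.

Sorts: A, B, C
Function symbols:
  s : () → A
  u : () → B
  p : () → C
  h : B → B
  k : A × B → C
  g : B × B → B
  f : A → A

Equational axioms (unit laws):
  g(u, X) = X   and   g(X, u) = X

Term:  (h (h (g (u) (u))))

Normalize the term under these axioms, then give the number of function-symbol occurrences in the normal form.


size = 3

1. (h (h (g (u) (u))))  →  (h (h (u)))
normal form: (h (h (u)))


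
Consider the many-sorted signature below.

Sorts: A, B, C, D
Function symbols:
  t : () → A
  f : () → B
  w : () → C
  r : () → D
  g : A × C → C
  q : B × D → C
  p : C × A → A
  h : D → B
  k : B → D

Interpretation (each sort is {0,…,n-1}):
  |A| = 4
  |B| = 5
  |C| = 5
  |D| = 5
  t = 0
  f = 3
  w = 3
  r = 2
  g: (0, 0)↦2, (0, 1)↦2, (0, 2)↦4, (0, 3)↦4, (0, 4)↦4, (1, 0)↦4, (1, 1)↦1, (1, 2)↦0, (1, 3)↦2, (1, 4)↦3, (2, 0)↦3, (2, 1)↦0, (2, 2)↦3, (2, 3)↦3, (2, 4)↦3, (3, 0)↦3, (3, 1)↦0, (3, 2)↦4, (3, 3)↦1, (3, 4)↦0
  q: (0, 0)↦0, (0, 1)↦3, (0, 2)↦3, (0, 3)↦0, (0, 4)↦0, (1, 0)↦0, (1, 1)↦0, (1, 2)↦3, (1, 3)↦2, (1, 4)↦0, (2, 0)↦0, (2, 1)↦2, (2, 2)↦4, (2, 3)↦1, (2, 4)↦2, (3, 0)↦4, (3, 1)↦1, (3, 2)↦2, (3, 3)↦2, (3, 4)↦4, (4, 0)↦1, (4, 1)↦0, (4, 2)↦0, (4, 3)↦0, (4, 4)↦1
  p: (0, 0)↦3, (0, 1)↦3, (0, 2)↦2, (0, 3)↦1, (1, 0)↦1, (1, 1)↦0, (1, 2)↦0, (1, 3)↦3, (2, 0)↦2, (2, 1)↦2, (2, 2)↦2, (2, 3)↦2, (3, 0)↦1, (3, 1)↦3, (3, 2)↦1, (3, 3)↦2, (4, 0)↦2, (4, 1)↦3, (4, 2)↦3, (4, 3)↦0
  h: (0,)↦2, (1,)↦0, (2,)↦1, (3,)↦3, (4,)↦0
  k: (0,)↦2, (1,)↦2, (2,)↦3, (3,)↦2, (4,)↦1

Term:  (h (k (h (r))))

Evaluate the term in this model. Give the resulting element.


value = 1

  r = 2
  (h (r)) = h(2,) = 1
  (k (h (r))) = k(1,) = 2
  (h (k (h (r)))) = h(2,) = 1


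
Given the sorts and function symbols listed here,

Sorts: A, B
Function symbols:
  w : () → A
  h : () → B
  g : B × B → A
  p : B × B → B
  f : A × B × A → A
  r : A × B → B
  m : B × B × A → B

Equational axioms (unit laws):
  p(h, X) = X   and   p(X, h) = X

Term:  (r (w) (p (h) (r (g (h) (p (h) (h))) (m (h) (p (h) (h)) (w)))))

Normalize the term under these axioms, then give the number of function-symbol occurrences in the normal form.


size = 10

1. (r (w) (p (h) (r (g (h) (p (h) (h))) (m (h) (p (h) (h)) (w)))))  →  (r (w) (r (g (h) (p (h) (h))) (m (h) (p (h) (h)) (w))))
2. (r (w) (r (g (h) (p (h) (h))) (m (h) (p (h) (h)) (w))))  →  (r (w) (r (g (h) (h)) (m (h) (p (h) (h)) (w))))
3. (r (w) (r (g (h) (h)) (m (h) (p (h) (h)) (w))))  →  (r (w) (r (g (h) (h)) (m (h) (h) (w))))
normal form: (r (w) (r (g (h) (h)) (m (h) (h) (w))))


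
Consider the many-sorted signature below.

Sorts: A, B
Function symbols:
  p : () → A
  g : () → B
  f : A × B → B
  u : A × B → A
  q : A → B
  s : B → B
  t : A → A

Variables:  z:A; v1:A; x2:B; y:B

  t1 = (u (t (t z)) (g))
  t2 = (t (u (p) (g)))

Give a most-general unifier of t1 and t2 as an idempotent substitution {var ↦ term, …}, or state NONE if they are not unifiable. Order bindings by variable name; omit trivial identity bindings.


NONE (not unifiable)

head clash or occurs-check failure — not unifiable


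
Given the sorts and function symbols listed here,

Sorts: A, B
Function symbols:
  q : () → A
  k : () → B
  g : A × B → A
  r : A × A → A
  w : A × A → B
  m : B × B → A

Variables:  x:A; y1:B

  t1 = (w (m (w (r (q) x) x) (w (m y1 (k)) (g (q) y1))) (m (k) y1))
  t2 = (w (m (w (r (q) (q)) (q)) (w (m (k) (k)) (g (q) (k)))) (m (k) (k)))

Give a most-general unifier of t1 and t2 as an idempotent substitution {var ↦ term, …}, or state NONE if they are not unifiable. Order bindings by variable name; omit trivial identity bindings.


{x ↦ (q), y1 ↦ (k)}


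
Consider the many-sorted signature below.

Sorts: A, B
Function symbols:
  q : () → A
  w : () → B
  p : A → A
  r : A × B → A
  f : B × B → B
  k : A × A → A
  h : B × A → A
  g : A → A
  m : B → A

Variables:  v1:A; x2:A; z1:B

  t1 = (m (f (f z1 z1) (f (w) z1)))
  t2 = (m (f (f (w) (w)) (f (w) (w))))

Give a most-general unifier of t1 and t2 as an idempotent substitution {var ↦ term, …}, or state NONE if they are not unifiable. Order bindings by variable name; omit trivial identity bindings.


{z1 ↦ (w)}


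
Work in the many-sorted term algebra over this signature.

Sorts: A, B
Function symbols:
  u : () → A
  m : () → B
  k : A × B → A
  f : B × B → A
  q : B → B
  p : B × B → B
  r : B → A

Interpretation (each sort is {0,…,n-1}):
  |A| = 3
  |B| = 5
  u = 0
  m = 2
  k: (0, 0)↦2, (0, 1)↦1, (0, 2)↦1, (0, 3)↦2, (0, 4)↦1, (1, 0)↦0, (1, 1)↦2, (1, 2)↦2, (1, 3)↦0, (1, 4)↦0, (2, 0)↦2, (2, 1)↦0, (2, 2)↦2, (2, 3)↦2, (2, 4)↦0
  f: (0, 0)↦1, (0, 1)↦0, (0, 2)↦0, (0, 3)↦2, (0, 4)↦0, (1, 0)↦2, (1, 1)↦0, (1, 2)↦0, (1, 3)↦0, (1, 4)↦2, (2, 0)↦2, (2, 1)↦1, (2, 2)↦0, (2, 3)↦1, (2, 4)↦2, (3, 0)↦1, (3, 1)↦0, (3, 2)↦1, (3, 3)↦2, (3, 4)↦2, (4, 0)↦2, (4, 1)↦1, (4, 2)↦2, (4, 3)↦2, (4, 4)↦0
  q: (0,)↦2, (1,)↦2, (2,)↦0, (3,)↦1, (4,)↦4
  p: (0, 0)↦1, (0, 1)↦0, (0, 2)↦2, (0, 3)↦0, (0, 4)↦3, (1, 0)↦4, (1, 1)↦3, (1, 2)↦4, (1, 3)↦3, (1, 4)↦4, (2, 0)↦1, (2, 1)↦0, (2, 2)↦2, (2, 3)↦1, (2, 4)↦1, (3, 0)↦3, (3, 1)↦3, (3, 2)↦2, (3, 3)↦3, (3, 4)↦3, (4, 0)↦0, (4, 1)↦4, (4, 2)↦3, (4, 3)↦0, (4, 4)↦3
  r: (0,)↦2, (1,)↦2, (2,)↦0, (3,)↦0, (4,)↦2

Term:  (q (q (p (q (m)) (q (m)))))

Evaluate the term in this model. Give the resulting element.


value = 0

  m = 2
  (q (m)) = q(2,) = 0
  m = 2
  (q (m)) = q(2,) = 0
  (p (q (m)) (q (m))) = p(0, 0) = 1
  (q (p (q (m)) (q (m)))) = q(1,) = 2
  (q (q (p (q (m)) (q (m))))) = q(2,) = 0


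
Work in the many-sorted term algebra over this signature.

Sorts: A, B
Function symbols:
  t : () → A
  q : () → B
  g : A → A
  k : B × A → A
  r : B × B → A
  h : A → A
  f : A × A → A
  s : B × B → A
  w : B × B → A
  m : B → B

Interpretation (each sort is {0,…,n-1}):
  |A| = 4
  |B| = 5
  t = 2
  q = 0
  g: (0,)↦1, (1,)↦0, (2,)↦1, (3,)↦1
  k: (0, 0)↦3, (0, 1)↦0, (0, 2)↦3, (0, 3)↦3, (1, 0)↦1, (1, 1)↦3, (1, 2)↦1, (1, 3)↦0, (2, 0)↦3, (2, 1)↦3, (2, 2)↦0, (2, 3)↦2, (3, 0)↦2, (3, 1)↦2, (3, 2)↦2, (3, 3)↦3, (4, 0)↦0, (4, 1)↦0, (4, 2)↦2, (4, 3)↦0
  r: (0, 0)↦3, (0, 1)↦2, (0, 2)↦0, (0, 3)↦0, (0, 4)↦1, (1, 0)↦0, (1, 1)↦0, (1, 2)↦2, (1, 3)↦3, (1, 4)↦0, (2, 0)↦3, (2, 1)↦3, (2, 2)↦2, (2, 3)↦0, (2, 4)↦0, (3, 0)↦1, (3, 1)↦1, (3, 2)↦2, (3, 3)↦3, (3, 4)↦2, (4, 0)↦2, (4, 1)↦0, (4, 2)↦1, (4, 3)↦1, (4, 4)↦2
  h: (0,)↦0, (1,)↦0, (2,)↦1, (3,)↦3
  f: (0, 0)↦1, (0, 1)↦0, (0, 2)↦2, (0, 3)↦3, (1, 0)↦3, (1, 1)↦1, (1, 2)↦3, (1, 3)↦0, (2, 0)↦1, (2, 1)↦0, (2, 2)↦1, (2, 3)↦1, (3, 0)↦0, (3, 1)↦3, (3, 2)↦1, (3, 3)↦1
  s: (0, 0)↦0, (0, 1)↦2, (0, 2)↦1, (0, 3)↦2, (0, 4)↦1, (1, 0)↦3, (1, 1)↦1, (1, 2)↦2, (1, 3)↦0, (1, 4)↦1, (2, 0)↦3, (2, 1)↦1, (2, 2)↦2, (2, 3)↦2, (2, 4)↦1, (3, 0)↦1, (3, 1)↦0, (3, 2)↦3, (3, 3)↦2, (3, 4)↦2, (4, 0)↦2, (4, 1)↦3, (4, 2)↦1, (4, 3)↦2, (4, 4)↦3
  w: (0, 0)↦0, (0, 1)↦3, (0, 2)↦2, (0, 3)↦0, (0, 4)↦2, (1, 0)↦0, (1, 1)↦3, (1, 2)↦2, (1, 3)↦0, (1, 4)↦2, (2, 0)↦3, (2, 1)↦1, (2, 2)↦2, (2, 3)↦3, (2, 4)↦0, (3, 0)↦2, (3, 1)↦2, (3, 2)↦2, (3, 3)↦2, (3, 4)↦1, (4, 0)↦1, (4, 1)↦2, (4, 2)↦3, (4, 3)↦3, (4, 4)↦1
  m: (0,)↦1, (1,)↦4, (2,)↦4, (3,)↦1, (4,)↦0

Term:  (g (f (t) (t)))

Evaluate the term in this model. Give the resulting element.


  t = 2
  t = 2
  (f (t) (t)) = f(2, 2) = 1
  (g (f (t) (t))) = g(1,) = 0

value = 0


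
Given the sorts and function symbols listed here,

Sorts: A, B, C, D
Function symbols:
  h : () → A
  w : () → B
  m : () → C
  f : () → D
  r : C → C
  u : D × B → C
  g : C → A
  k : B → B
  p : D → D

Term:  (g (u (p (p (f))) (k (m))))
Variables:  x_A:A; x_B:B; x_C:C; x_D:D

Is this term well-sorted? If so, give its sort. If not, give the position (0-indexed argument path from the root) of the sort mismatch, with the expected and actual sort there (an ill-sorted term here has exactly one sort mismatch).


        (f) : D
      (p (f)) : D
    (p (p (f))) : D
      (m) : C
    (k (m)) : ✗ arg 0 at [0, 1, 0] has sort C, expected B

ill-sorted at position [0, 1, 0]: expected B, got C


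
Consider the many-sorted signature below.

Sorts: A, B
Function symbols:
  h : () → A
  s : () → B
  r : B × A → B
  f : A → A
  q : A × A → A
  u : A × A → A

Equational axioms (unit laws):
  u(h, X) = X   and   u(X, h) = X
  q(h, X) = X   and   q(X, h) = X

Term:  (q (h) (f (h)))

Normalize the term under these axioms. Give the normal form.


normal form = (f (h))

1. (q (h) (f (h)))  →  (f (h))


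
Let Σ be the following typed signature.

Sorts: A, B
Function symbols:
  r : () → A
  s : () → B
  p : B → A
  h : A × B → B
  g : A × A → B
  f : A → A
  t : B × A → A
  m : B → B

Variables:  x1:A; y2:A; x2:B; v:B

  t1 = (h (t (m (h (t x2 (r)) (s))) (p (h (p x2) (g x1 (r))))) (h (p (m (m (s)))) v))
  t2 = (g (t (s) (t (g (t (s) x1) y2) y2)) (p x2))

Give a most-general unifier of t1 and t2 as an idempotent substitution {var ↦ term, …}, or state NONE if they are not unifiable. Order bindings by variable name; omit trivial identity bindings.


NONE (not unifiable)

head clash or occurs-check failure — not unifiable


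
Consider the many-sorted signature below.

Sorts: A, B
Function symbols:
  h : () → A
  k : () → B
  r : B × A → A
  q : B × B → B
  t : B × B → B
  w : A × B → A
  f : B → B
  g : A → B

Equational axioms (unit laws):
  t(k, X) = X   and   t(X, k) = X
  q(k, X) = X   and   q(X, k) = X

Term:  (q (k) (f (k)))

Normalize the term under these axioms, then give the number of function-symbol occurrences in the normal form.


size = 2

1. (q (k) (f (k)))  →  (f (k))
normal form: (f (k))


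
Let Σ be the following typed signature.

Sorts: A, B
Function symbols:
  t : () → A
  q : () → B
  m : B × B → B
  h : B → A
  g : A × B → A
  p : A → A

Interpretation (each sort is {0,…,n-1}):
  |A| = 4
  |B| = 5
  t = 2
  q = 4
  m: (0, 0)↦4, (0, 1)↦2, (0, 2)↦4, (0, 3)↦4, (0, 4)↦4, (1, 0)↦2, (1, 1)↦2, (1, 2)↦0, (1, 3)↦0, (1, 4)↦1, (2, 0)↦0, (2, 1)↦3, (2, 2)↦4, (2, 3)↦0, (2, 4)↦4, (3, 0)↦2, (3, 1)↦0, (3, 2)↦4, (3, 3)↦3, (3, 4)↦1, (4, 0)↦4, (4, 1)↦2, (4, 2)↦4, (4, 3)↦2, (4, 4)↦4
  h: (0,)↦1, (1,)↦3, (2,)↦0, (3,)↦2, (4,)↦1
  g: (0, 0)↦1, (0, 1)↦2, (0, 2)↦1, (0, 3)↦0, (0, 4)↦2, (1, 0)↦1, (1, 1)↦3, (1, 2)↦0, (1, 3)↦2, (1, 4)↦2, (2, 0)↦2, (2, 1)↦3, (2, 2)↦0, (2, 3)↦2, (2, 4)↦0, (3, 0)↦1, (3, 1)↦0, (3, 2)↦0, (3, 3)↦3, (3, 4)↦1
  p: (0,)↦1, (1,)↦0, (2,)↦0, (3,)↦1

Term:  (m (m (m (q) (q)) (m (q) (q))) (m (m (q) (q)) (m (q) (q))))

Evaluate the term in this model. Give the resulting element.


value = 4

  q = 4
  q = 4
  (m (q) (q)) = m(4, 4) = 4
  q = 4
  q = 4
  (m (q) (q)) = m(4, 4) = 4
  (m (m (q) (q)) (m (q) (q))) = m(4, 4) = 4
  q = 4
  q = 4
  (m (q) (q)) = m(4, 4) = 4
  q = 4
  q = 4
  (m (q) (q)) = m(4, 4) = 4
  (m (m (q) (q)) (m (q) (q))) = m(4, 4) = 4
  (m (m (m (q) (q)) (m (q) (q))) (m (m (q) (q)) (m (q) (q)))) = m(4, 4) = 4


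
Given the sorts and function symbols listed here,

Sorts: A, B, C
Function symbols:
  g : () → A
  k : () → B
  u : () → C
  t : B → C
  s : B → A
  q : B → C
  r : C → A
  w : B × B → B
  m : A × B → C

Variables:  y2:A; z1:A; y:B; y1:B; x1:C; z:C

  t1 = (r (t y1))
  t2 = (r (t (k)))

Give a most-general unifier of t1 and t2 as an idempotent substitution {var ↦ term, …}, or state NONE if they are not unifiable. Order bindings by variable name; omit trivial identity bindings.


{y1 ↦ (k)}


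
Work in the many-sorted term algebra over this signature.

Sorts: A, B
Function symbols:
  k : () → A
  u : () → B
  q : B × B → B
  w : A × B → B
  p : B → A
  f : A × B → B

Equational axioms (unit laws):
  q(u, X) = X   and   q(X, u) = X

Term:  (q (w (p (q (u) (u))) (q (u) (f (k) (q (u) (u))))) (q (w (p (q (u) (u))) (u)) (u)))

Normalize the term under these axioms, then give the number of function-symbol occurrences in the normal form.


size = 11

1. (q (w (p (q (u) (u))) (q (u) (f (k) (q (u) (u))))) (q (w (p (q (u) (u))) (u)) (u)))  →  (q (w (p (u)) (q (u) (f (k) (q (u) (u))))) (q (w (p (q (u) (u))) (u)) (u)))
2. (q (w (p (u)) (q (u) (f (k) (q (u) (u))))) (q (w (p (q (u) (u))) (u)) (u)))  →  (q (w (p (u)) (f (k) (q (u) (u)))) (q (w (p (q (u) (u))) (u)) (u)))
3. (q (w (p (u)) (f (k) (q (u) (u)))) (q (w (p (q (u) (u))) (u)) (u)))  →  (q (w (p (u)) (f (k) (u))) (q (w (p (q (u) (u))) (u)) (u)))
4. (q (w (p (u)) (f (k) (u))) (q (w (p (q (u) (u))) (u)) (u)))  →  (q (w (p (u)) (f (k) (u))) (w (p (q (u) (u))) (u)))
5. (q (w (p (u)) (f (k) (u))) (w (p (q (u) (u))) (u)))  →  (q (w (p (u)) (f (k) (u))) (w (p (u)) (u)))
normal form: (q (w (p (u)) (f (k) (u))) (w (p (u)) (u)))


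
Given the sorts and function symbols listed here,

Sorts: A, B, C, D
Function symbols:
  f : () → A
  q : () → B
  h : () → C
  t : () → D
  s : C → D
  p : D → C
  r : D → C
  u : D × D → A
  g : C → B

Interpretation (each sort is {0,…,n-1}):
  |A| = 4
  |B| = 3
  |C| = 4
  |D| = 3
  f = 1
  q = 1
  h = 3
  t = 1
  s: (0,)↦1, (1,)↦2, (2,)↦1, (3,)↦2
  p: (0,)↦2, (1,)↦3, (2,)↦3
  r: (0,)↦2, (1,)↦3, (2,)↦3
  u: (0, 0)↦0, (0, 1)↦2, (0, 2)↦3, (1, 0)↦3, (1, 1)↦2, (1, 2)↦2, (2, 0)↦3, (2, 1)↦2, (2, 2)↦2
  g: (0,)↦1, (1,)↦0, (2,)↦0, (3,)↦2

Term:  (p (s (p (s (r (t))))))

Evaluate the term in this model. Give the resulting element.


value = 3

  t = 1
  (r (t)) = r(1,) = 3
  (s (r (t))) = s(3,) = 2
  (p (s (r (t)))) = p(2,) = 3
  (s (p (s (r (t))))) = s(3,) = 2
  (p (s (p (s (r (t)))))) = p(2,) = 3


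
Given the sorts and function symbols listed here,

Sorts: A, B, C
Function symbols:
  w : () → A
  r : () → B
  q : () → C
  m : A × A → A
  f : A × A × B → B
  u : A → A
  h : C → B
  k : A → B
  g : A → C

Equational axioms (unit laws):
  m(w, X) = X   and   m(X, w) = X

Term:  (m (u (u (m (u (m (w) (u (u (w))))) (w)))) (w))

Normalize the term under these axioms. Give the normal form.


normal form = (u (u (u (u (u (w))))))

1. (m (u (u (m (u (m (w) (u (u (w))))) (w)))) (w))  →  (u (u (m (u (m (w) (u (u (w))))) (w))))
2. (u (u (m (u (m (w) (u (u (w))))) (w))))  →  (u (u (u (m (w) (u (u (w)))))))
3. (u (u (u (m (w) (u (u (w)))))))  →  (u (u (u (u (u (w))))))


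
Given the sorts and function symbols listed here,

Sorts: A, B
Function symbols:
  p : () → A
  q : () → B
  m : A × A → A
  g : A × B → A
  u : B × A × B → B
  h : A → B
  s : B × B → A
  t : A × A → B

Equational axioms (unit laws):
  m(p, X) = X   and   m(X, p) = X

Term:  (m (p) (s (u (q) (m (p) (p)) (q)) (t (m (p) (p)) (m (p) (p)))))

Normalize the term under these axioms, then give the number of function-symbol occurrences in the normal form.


1. (m (p) (s (u (q) (m (p) (p)) (q)) (t (m (p) (p)) (m (p) (p)))))  →  (s (u (q) (m (p) (p)) (q)) (t (m (p) (p)) (m (p) (p))))
2. (s (u (q) (m (p) (p)) (q)) (t (m (p) (p)) (m (p) (p))))  →  (s (u (q) (p) (q)) (t (m (p) (p)) (m (p) (p))))
3. (s (u (q) (p) (q)) (t (m (p) (p)) (m (p) (p))))  →  (s (u (q) (p) (q)) (t (p) (m (p) (p))))
4. (s (u (q) (p) (q)) (t (p) (m (p) (p))))  →  (s (u (q) (p) (q)) (t (p) (p)))
normal form: (s (u (q) (p) (q)) (t (p) (p)))

size = 8


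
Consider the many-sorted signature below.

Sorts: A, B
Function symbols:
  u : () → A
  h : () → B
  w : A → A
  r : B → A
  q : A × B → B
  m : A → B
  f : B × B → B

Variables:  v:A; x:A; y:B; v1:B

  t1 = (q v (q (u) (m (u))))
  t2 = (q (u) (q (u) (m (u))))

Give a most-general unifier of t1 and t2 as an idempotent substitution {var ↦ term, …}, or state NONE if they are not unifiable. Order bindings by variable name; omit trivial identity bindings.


{v ↦ (u)}


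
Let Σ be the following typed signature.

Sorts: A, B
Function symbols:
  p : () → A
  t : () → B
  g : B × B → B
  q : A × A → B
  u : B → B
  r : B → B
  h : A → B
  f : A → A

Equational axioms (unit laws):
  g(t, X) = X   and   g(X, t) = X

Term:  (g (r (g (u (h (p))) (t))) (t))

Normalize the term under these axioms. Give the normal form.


normal form = (r (u (h (p))))

1. (g (r (g (u (h (p))) (t))) (t))  →  (r (g (u (h (p))) (t)))
2. (r (g (u (h (p))) (t)))  →  (r (u (h (p))))
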